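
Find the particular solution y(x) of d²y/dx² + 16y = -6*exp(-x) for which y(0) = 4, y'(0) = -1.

y = -23*sin(4*x)/68 - 6*exp(-x)/17 + 74*cos(4*x)/17

Characteristic equation r² + 16 = 0 has discriminant (0)² - 4·(16) = -64 < 0, so r = ± 4i.
Hence y_h = C1*cos(4*x) + C2*sin(4*x).
Try y_p = A*exp(-x). Substituting into the equation and dividing by exp(-x) gives A = -6/17, so y_p = -6*exp(-x)/17.
General solution: y = -6*exp(-x)/17 + C1*cos(4*x) + C2*sin(4*x).
Apply the initial conditions: y(0) = -6/17 + C1 = 4 and y'(0) = 6/17 + 4*C2 = -1. Solving gives C1 = 74/17, C2 = -23/68.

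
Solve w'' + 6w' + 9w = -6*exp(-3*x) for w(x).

w = C1*exp(-3*x) - 3*x**2*exp(-3*x) + C2*x*exp(-3*x)

Characteristic equation r² + 6r + 9 = 0 has discriminant (6)² - 4·(9) = 0, so r = -3 is a repeated root.
Hence w_h = (C1 + C2*x)*exp(-3*x).
Since exp(-3*x) solves the homogeneous equation (r = -3 is a root of multiplicity 2), multiply the trial by x^2. Try w_p = A*x^2*exp(-3*x). Substituting into the equation and dividing by exp(-3*x) gives A = -3, so w_p = -3*x^2*exp(-3*x).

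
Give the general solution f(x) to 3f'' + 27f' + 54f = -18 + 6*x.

Divide through by 3: f'' + 9f' + 18f = -6 + 2*x.
Characteristic equation r² + 9r + 18 = 0 factors as (r + 6)(r + 3) = 0, so r = -6, -3.
Hence f_h = C1*exp(-6*x) + C2*exp(-3*x).
For the particular solution try f_p = A0 + A1*x. Substituting and matching coefficients of each power of x gives A0 = -7/18, A1 = 1/9, so f_p = -7/18 + x/9.

f = -7/18 + x/9 + C1*exp(-6*x) + C2*exp(-3*x)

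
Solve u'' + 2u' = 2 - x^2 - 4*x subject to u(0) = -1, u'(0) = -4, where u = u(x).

Characteristic equation r² + 2r = 0 factors as (r + 2)r = 0, so r = -2, 0.
Hence u_h = C1*exp(-2*x) + C2.
Since 0 is a characteristic root (multiplicity 1), multiply the polynomial trial by x: try u_p = x*(A0 + A1*x + A2*x^2). Substituting and matching coefficients of each power of x gives A0 = 7/4, A1 = -3/4, A2 = -1/6, so u_p = -3*x^2/4 - x^3/6 + 7*x/4.
General solution: u = C2 - 3*x^2/4 - x^3/6 + 7*x/4 + C1*exp(-2*x).
Apply the initial conditions: u(0) = C1 + C2 = -1 and u'(0) = 7/4 - 2*C1 = -4. Solving gives C1 = 23/8, C2 = -31/8.

u = -31/8 - 3*x**2/4 - x**3/6 + 7*x/4 + 23*exp(-2*x)/8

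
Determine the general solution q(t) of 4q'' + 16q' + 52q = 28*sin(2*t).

Divide through by 4: q'' + 4q' + 13q = 7*sin(2*t).
Characteristic equation r² + 4r + 13 = 0 has discriminant (4)² - 4·(13) = -36 < 0, so r = -2 ± 3i.
Hence q_h = C1*cos(3*t)*exp(-2*t) + C2*exp(-2*t)*sin(3*t).
Try q_p = A*cos(2*t) + B*sin(2*t). Substituting and equating the coefficients of cos(2t) and sin(2t) gives A = -56/145, B = 63/145, so q_p = -56*cos(2*t)/145 + 63*sin(2*t)/145.

q = -56*cos(2*t)/145 + 63*sin(2*t)/145 + C1*cos(3*t)*exp(-2*t) + C2*exp(-2*t)*sin(3*t)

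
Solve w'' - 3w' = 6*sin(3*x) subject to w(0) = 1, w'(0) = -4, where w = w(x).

w = 5/3 - exp(3*x) - sin(3*x)/3 + cos(3*x)/3

Characteristic equation r² - 3r = 0 factors as (r - 3)r = 0, so r = 3, 0.
Hence w_h = C1*exp(3*x) + C2.
Try w_p = A*cos(3*x) + B*sin(3*x). Substituting and equating the coefficients of cos(3x) and sin(3x) gives A = 1/3, B = -1/3, so w_p = -sin(3*x)/3 + cos(3*x)/3.
General solution: w = C2 - sin(3*x)/3 + cos(3*x)/3 + C1*exp(3*x).
Apply the initial conditions: w(0) = 1/3 + C1 + C2 = 1 and w'(0) = -1 + 3*C1 = -4. Solving gives C1 = -1, C2 = 5/3.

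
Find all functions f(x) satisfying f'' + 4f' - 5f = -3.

f = 3/5 + C1*exp(-5*x) + C2*exp(x)

Characteristic equation r² + 4r - 5 = 0 factors as (r + 5)(r - 1) = 0, so r = -5, 1.
Hence f_h = C1*exp(-5*x) + C2*exp(x).
For the particular solution try f_p = A0. Substituting and matching coefficients of each power of x gives A0 = 3/5, so f_p = 3/5.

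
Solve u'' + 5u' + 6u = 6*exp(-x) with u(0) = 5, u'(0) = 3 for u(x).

u = -10*exp(-3*x) + 3*exp(-x) + 12*exp(-2*x)

Characteristic equation r² + 5r + 6 = 0 factors as (r + 3)(r + 2) = 0, so r = -3, -2.
Hence u_h = C1*exp(-3*x) + C2*exp(-2*x).
Try u_p = A*exp(-x). Substituting into the equation and dividing by exp(-x) gives A = 3, so u_p = 3*exp(-x).
General solution: u = 3*exp(-x) + C1*exp(-3*x) + C2*exp(-2*x).
Apply the initial conditions: u(0) = 3 + C1 + C2 = 5 and u'(0) = -3 - 3*C1 - 2*C2 = 3. Solving gives C1 = -10, C2 = 12.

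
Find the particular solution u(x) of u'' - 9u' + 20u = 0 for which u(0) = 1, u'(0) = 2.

Characteristic equation r² - 9r + 20 = 0 factors as (r - 5)(r - 4) = 0, so r = 5, 4.
Hence u_h = C1*exp(5*x) + C2*exp(4*x).
Apply the initial conditions: u(0) = C1 + C2 = 1 and u'(0) = 4*C2 + 5*C1 = 2. Solving gives C1 = -2, C2 = 3.

u = -2*exp(5*x) + 3*exp(4*x)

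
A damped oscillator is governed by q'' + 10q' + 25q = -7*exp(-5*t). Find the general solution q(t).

Characteristic equation r² + 10r + 25 = 0 has discriminant (10)² - 4·(25) = 0, so r = -5 is a repeated root.
Hence q_h = (C1 + C2*t)*exp(-5*t).
Since exp(-5*t) solves the homogeneous equation (r = -5 is a root of multiplicity 2), multiply the trial by t^2. Try q_p = A*t^2*exp(-5*t). Substituting into the equation and dividing by exp(-5*t) gives A = -7/2, so q_p = -7*t^2*exp(-5*t)/2.

q = C1*exp(-5*t) - 7*t**2*exp(-5*t)/2 + C2*t*exp(-5*t)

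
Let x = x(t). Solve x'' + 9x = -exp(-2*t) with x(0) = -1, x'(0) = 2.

x = -12*cos(3*t)/13 - exp(-2*t)/13 + 8*sin(3*t)/13

Characteristic equation r² + 9 = 0 has discriminant (0)² - 4·(9) = -36 < 0, so r = ± 3i.
Hence x_h = C1*cos(3*t) + C2*sin(3*t).
Try x_p = A*exp(-2*t). Substituting into the equation and dividing by exp(-2*t) gives A = -1/13, so x_p = -exp(-2*t)/13.
General solution: x = -exp(-2*t)/13 + C1*cos(3*t) + C2*sin(3*t).
Apply the initial conditions: x(0) = -1/13 + C1 = -1 and x'(0) = 2/13 + 3*C2 = 2. Solving gives C1 = -12/13, C2 = 8/13.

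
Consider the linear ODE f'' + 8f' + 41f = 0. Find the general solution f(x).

Characteristic equation r² + 8r + 41 = 0 has discriminant (8)² - 4·(41) = -100 < 0, so r = -4 ± 5i.
Hence f_h = C1*cos(5*x)*exp(-4*x) + C2*exp(-4*x)*sin(5*x).

f = C1*cos(5*x)*exp(-4*x) + C2*exp(-4*x)*sin(5*x)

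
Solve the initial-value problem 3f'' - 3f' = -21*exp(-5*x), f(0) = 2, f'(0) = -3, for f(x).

Divide through by 3: f'' - f' = -7*exp(-5*x).
Characteristic equation r² - r = 0 factors as (r - 1)r = 0, so r = 1, 0.
Hence f_h = C1*exp(x) + C2.
Try f_p = A*exp(-5*x). Substituting into the equation and dividing by exp(-5*x) gives A = -7/30, so f_p = -7*exp(-5*x)/30.
General solution: f = C2 - 7*exp(-5*x)/30 + C1*exp(x).
Apply the initial conditions: f(0) = -7/30 + C1 + C2 = 2 and f'(0) = 7/6 + C1 = -3. Solving gives C1 = -25/6, C2 = 32/5.

f = 32/5 - 25*exp(x)/6 - 7*exp(-5*x)/30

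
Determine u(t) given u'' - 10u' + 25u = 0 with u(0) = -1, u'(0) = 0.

Characteristic equation r² - 10r + 25 = 0 has discriminant (-10)² - 4·(25) = 0, so r = 5 is a repeated root.
Hence u_h = (C1 + C2*t)*exp(5*t).
Apply the initial conditions: u(0) = C1 = -1 and u'(0) = C2 + 5*C1 = 0. Solving gives C1 = -1, C2 = 5.

u = -exp(5*t) + 5*t*exp(5*t)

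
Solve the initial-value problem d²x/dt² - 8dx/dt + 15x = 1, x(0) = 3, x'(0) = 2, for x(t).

Characteristic equation r² - 8r + 15 = 0 factors as (r - 3)(r - 5) = 0, so r = 3, 5.
Hence x_h = C1*exp(3*t) + C2*exp(5*t).
For the particular solution try x_p = A0. Substituting and matching coefficients of each power of t gives A0 = 1/15, so x_p = 1/15.
General solution: x = 1/15 + C1*exp(3*t) + C2*exp(5*t).
Apply the initial conditions: x(0) = 1/15 + C1 + C2 = 3 and x'(0) = 3*C1 + 5*C2 = 2. Solving gives C1 = 19/3, C2 = -17/5.

x = 1/15 - 17*exp(5*t)/5 + 19*exp(3*t)/3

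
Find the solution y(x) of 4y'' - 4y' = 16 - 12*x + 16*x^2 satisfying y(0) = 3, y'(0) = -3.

Divide through by 4: y'' - y' = 4 - 3*x + 4*x^2.
Characteristic equation r² - r = 0 factors as (r - 1)r = 0, so r = 1, 0.
Hence y_h = C1*exp(x) + C2.
Since 0 is a characteristic root (multiplicity 1), multiply the polynomial trial by x: try y_p = x*(A0 + A1*x + A2*x^2). Substituting and matching coefficients of each power of x gives A0 = -9, A1 = -5/2, A2 = -4/3, so y_p = -9*x - 5*x^2/2 - 4*x^3/3.
General solution: y = C2 - 9*x - 5*x^2/2 - 4*x^3/3 + C1*exp(x).
Apply the initial conditions: y(0) = C1 + C2 = 3 and y'(0) = -9 + C1 = -3. Solving gives C1 = 6, C2 = -3.

y = -3 - 9*x + 6*exp(x) - 5*x**2/2 - 4*x**3/3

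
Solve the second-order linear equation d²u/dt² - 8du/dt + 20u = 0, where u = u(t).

Characteristic equation r² - 8r + 20 = 0 has discriminant (-8)² - 4·(20) = -16 < 0, so r = 4 ± 2i.
Hence u_h = C1*cos(2*t)*exp(4*t) + C2*exp(4*t)*sin(2*t).

u = C1*cos(2*t)*exp(4*t) + C2*exp(4*t)*sin(2*t)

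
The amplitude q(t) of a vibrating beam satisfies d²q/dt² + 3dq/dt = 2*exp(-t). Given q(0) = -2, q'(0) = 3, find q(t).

Characteristic equation r² + 3r = 0 factors as (r + 3)r = 0, so r = -3, 0.
Hence q_h = C1*exp(-3*t) + C2.
Try q_p = A*exp(-t). Substituting into the equation and dividing by exp(-t) gives A = -1, so q_p = -exp(-t).
General solution: q = C2 - exp(-t) + C1*exp(-3*t).
Apply the initial conditions: q(0) = -1 + C1 + C2 = -2 and q'(0) = 1 - 3*C1 = 3. Solving gives C1 = -2/3, C2 = -1/3.

q = -1/3 - exp(-t) - 2*exp(-3*t)/3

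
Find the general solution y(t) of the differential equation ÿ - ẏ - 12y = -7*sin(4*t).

y = -7*cos(4*t)/200 + 49*sin(4*t)/200 + C1*exp(4*t) + C2*exp(-3*t)

Characteristic equation r² - r - 12 = 0 factors as (r - 4)(r + 3) = 0, so r = 4, -3.
Hence y_h = C1*exp(4*t) + C2*exp(-3*t).
Try y_p = A*cos(4*t) + B*sin(4*t). Substituting and equating the coefficients of cos(4t) and sin(4t) gives A = -7/200, B = 49/200, so y_p = -7*cos(4*t)/200 + 49*sin(4*t)/200.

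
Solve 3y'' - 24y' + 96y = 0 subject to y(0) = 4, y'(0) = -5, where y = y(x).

y = 4*cos(4*x)*exp(4*x) - 21*exp(4*x)*sin(4*x)/4

Divide through by 3: y'' - 8y' + 32y = 0.
Characteristic equation r² - 8r + 32 = 0 has discriminant (-8)² - 4·(32) = -64 < 0, so r = 4 ± 4i.
Hence y_h = C1*cos(4*x)*exp(4*x) + C2*exp(4*x)*sin(4*x).
Apply the initial conditions: y(0) = C1 = 4 and y'(0) = 4*C1 + 4*C2 = -5. Solving gives C1 = 4, C2 = -21/4.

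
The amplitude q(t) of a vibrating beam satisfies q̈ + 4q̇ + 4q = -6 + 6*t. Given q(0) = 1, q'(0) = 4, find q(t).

q = -3 + 4*exp(-2*t) + 3*t/2 + 21*t*exp(-2*t)/2

Characteristic equation r² + 4r + 4 = 0 has discriminant (4)² - 4·(4) = 0, so r = -2 is a repeated root.
Hence q_h = (C1 + C2*t)*exp(-2*t).
For the particular solution try q_p = A0 + A1*t. Substituting and matching coefficients of each power of t gives A0 = -3, A1 = 3/2, so q_p = -3 + 3*t/2.
General solution: q = -3 + 3*t/2 + C1*exp(-2*t) + C2*t*exp(-2*t).
Apply the initial conditions: q(0) = -3 + C1 = 1 and q'(0) = 3/2 + C2 - 2*C1 = 4. Solving gives C1 = 4, C2 = 21/2.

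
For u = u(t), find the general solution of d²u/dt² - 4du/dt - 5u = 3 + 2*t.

Characteristic equation r² - 4r - 5 = 0 factors as (r + 1)(r - 5) = 0, so r = -1, 5.
Hence u_h = C1*exp(-t) + C2*exp(5*t).
For the particular solution try u_p = A0 + A1*t. Substituting and matching coefficients of each power of t gives A0 = -7/25, A1 = -2/5, so u_p = -7/25 - 2*t/5.

u = -7/25 - 2*t/5 + C1*exp(-t) + C2*exp(5*t)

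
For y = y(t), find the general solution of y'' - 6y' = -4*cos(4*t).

Characteristic equation r² - 6r = 0 factors as (r - 6)r = 0, so r = 6, 0.
Hence y_h = C1*exp(6*t) + C2.
Try y_p = A*cos(4*t) + B*sin(4*t). Substituting and equating the coefficients of cos(4t) and sin(4t) gives A = 1/13, B = 3/26, so y_p = cos(4*t)/13 + 3*sin(4*t)/26.

y = C2 + cos(4*t)/13 + 3*sin(4*t)/26 + C1*exp(6*t)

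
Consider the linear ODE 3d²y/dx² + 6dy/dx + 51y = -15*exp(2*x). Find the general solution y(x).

y = -exp(2*x)/5 + C1*cos(4*x)*exp(-x) + C2*exp(-x)*sin(4*x)

Divide through by 3: y'' + 2y' + 17y = -5*exp(2*x).
Characteristic equation r² + 2r + 17 = 0 has discriminant (2)² - 4·(17) = -64 < 0, so r = -1 ± 4i.
Hence y_h = C1*cos(4*x)*exp(-x) + C2*exp(-x)*sin(4*x).
Try y_p = A*exp(2*x). Substituting into the equation and dividing by exp(2*x) gives A = -1/5, so y_p = -exp(2*x)/5.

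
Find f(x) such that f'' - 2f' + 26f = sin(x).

Characteristic equation r² - 2r + 26 = 0 has discriminant (-2)² - 4·(26) = -100 < 0, so r = 1 ± 5i.
Hence f_h = C1*cos(5*x)*exp(x) + C2*exp(x)*sin(5*x).
Try f_p = A*cos(x) + B*sin(x). Substituting and equating the coefficients of cos(x) and sin(x) gives A = 2/629, B = 25/629, so f_p = 2*cos(x)/629 + 25*sin(x)/629.

f = 2*cos(x)/629 + 25*sin(x)/629 + C1*cos(5*x)*exp(x) + C2*exp(x)*sin(5*x)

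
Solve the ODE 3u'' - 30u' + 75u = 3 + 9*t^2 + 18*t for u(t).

Divide through by 3: u'' - 10u' + 25u = 1 + 3*t^2 + 6*t.
Characteristic equation r² - 10r + 25 = 0 has discriminant (-10)² - 4·(25) = 0, so r = 5 is a repeated root.
Hence u_h = (C1 + C2*t)*exp(5*t).
For the particular solution try u_p = A0 + A1*t + A2*t^2. Substituting and matching coefficients of each power of t gives A0 = 103/625, A1 = 42/125, A2 = 3/25, so u_p = 103/625 + 3*t^2/25 + 42*t/125.

u = 103/625 + 3*t**2/25 + 42*t/125 + C1*exp(5*t) + C2*t*exp(5*t)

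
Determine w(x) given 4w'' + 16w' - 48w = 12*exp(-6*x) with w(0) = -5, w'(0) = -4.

Divide through by 4: w'' + 4w' - 12w = 3*exp(-6*x).
Characteristic equation r² + 4r - 12 = 0 factors as (r - 2)(r + 6) = 0, so r = 2, -6.
Hence w_h = C1*exp(2*x) + C2*exp(-6*x).
Since exp(-6*x) solves the homogeneous equation (r = -6 is a root of multiplicity 1), multiply the trial by x. Try w_p = A*x*exp(-6*x). Substituting into the equation and dividing by exp(-6*x) gives A = -3/8, so w_p = -3*x*exp(-6*x)/8.
General solution: w = C1*exp(2*x) + C2*exp(-6*x) - 3*x*exp(-6*x)/8.
Apply the initial conditions: w(0) = C1 + C2 = -5 and w'(0) = -3/8 - 6*C2 + 2*C1 = -4. Solving gives C1 = -269/64, C2 = -51/64.

w = -269*exp(2*x)/64 - 51*exp(-6*x)/64 - 3*x*exp(-6*x)/8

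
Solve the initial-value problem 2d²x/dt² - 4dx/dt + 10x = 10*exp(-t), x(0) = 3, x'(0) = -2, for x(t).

x = 5*exp(-t)/8 - 15*exp(t)*sin(2*t)/8 + 19*cos(2*t)*exp(t)/8

Divide through by 2: x'' - 2x' + 5x = 5*exp(-t).
Characteristic equation r² - 2r + 5 = 0 has discriminant (-2)² - 4·(5) = -16 < 0, so r = 1 ± 2i.
Hence x_h = C1*cos(2*t)*exp(t) + C2*exp(t)*sin(2*t).
Try x_p = A*exp(-t). Substituting into the equation and dividing by exp(-t) gives A = 5/8, so x_p = 5*exp(-t)/8.
General solution: x = 5*exp(-t)/8 + C1*cos(2*t)*exp(t) + C2*exp(t)*sin(2*t).
Apply the initial conditions: x(0) = 5/8 + C1 = 3 and x'(0) = -5/8 + C1 + 2*C2 = -2. Solving gives C1 = 19/8, C2 = -15/8.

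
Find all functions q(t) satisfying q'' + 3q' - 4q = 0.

Characteristic equation r² + 3r - 4 = 0 factors as (r + 4)(r - 1) = 0, so r = -4, 1.
Hence q_h = C1*exp(-4*t) + C2*exp(t).

q = C1*exp(-4*t) + C2*exp(t)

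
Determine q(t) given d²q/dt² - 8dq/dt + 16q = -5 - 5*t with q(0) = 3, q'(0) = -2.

Characteristic equation r² - 8r + 16 = 0 has discriminant (-8)² - 4·(16) = 0, so r = 4 is a repeated root.
Hence q_h = (C1 + C2*t)*exp(4*t).
For the particular solution try q_p = A0 + A1*t. Substituting and matching coefficients of each power of t gives A0 = -15/32, A1 = -5/16, so q_p = -15/32 - 5*t/16.
General solution: q = -15/32 - 5*t/16 + C1*exp(4*t) + C2*t*exp(4*t).
Apply the initial conditions: q(0) = -15/32 + C1 = 3 and q'(0) = -5/16 + C2 + 4*C1 = -2. Solving gives C1 = 111/32, C2 = -249/16.

q = -15/32 - 5*t/16 + 111*exp(4*t)/32 - 249*t*exp(4*t)/16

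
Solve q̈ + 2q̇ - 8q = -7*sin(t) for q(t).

q = 14*cos(t)/85 + 63*sin(t)/85 + C1*exp(2*t) + C2*exp(-4*t)

Characteristic equation r² + 2r - 8 = 0 factors as (r - 2)(r + 4) = 0, so r = 2, -4.
Hence q_h = C1*exp(2*t) + C2*exp(-4*t).
Try q_p = A*cos(t) + B*sin(t). Substituting and equating the coefficients of cos(t) and sin(t) gives A = 14/85, B = 63/85, so q_p = 14*cos(t)/85 + 63*sin(t)/85.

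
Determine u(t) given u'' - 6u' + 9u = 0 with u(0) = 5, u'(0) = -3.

u = 5*exp(3*t) - 18*t*exp(3*t)

Characteristic equation r² - 6r + 9 = 0 has discriminant (-6)² - 4·(9) = 0, so r = 3 is a repeated root.
Hence u_h = (C1 + C2*t)*exp(3*t).
Apply the initial conditions: u(0) = C1 = 5 and u'(0) = C2 + 3*C1 = -3. Solving gives C1 = 5, C2 = -18.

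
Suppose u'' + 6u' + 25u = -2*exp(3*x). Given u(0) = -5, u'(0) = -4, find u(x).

u = -exp(3*x)/26 - 129*cos(4*x)*exp(-3*x)/26 - 61*exp(-3*x)*sin(4*x)/13

Characteristic equation r² + 6r + 25 = 0 has discriminant (6)² - 4·(25) = -64 < 0, so r = -3 ± 4i.
Hence u_h = C1*cos(4*x)*exp(-3*x) + C2*exp(-3*x)*sin(4*x).
Try u_p = A*exp(3*x). Substituting into the equation and dividing by exp(3*x) gives A = -1/26, so u_p = -exp(3*x)/26.
General solution: u = -exp(3*x)/26 + C1*cos(4*x)*exp(-3*x) + C2*exp(-3*x)*sin(4*x).
Apply the initial conditions: u(0) = -1/26 + C1 = -5 and u'(0) = -3/26 - 3*C1 + 4*C2 = -4. Solving gives C1 = -129/26, C2 = -61/13.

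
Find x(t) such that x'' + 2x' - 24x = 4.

x = -1/6 + C1*exp(-6*t) + C2*exp(4*t)

Characteristic equation r² + 2r - 24 = 0 factors as (r + 6)(r - 4) = 0, so r = -6, 4.
Hence x_h = C1*exp(-6*t) + C2*exp(4*t).
For the particular solution try x_p = A0. Substituting and matching coefficients of each power of t gives A0 = -1/6, so x_p = -1/6.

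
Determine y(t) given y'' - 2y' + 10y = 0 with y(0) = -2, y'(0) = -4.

y = -2*cos(3*t)*exp(t) - 2*exp(t)*sin(3*t)/3

Characteristic equation r² - 2r + 10 = 0 has discriminant (-2)² - 4·(10) = -36 < 0, so r = 1 ± 3i.
Hence y_h = C1*cos(3*t)*exp(t) + C2*exp(t)*sin(3*t).
Apply the initial conditions: y(0) = C1 = -2 and y'(0) = C1 + 3*C2 = -4. Solving gives C1 = -2, C2 = -2/3.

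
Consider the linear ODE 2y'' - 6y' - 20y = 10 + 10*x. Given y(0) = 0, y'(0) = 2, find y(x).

Divide through by 2: y'' - 3y' - 10y = 5 + 5*x.
Characteristic equation r² - 3r - 10 = 0 factors as (r + 2)(r - 5) = 0, so r = -2, 5.
Hence y_h = C1*exp(-2*x) + C2*exp(5*x).
For the particular solution try y_p = A0 + A1*x. Substituting and matching coefficients of each power of x gives A0 = -7/20, A1 = -1/2, so y_p = -7/20 - x/2.
General solution: y = -7/20 - x/2 + C1*exp(-2*x) + C2*exp(5*x).
Apply the initial conditions: y(0) = -7/20 + C1 + C2 = 0 and y'(0) = -1/2 - 2*C1 + 5*C2 = 2. Solving gives C1 = -3/28, C2 = 16/35.

y = -7/20 - 3*exp(-2*x)/28 - x/2 + 16*exp(5*x)/35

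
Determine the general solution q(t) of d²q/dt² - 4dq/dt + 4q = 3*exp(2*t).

q = C1*exp(2*t) + 3*t**2*exp(2*t)/2 + C2*t*exp(2*t)

Characteristic equation r² - 4r + 4 = 0 has discriminant (-4)² - 4·(4) = 0, so r = 2 is a repeated root.
Hence q_h = (C1 + C2*t)*exp(2*t).
Since exp(2*t) solves the homogeneous equation (r = 2 is a root of multiplicity 2), multiply the trial by t^2. Try q_p = A*t^2*exp(2*t). Substituting into the equation and dividing by exp(2*t) gives A = 3/2, so q_p = 3*t^2*exp(2*t)/2.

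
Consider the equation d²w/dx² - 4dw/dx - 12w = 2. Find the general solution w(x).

Characteristic equation r² - 4r - 12 = 0 factors as (r + 2)(r - 6) = 0, so r = -2, 6.
Hence w_h = C1*exp(-2*x) + C2*exp(6*x).
For the particular solution try w_p = A0. Substituting and matching coefficients of each power of x gives A0 = -1/6, so w_p = -1/6.

w = -1/6 + C1*exp(-2*x) + C2*exp(6*x)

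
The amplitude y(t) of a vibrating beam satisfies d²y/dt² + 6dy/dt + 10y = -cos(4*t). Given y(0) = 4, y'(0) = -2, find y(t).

Characteristic equation r² + 6r + 10 = 0 has discriminant (6)² - 4·(10) = -4 < 0, so r = -3 ± i.
Hence y_h = C1*cos(t)*exp(-3*t) + C2*exp(-3*t)*sin(t).
Try y_p = A*cos(4*t) + B*sin(4*t). Substituting and equating the coefficients of cos(4t) and sin(4t) gives A = 1/102, B = -2/51, so y_p = -2*sin(4*t)/51 + cos(4*t)/102.
General solution: y = -2*sin(4*t)/51 + cos(4*t)/102 + C1*cos(t)*exp(-3*t) + C2*exp(-3*t)*sin(t).
Apply the initial conditions: y(0) = 1/102 + C1 = 4 and y'(0) = -8/51 + C2 - 3*C1 = -2. Solving gives C1 = 407/102, C2 = 1033/102.

y = -2*sin(4*t)/51 + cos(4*t)/102 + 407*cos(t)*exp(-3*t)/102 + 1033*exp(-3*t)*sin(t)/102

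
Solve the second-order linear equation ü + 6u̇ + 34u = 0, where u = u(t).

u = C1*cos(5*t)*exp(-3*t) + C2*exp(-3*t)*sin(5*t)

Characteristic equation r² + 6r + 34 = 0 has discriminant (6)² - 4·(34) = -100 < 0, so r = -3 ± 5i.
Hence u_h = C1*cos(5*t)*exp(-3*t) + C2*exp(-3*t)*sin(5*t).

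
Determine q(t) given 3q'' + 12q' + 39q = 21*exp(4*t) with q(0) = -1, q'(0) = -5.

q = 7*exp(4*t)/45 - 119*exp(-2*t)*sin(3*t)/45 - 52*cos(3*t)*exp(-2*t)/45

Divide through by 3: q'' + 4q' + 13q = 7*exp(4*t).
Characteristic equation r² + 4r + 13 = 0 has discriminant (4)² - 4·(13) = -36 < 0, so r = -2 ± 3i.
Hence q_h = C1*cos(3*t)*exp(-2*t) + C2*exp(-2*t)*sin(3*t).
Try q_p = A*exp(4*t). Substituting into the equation and dividing by exp(4*t) gives A = 7/45, so q_p = 7*exp(4*t)/45.
General solution: q = 7*exp(4*t)/45 + C1*cos(3*t)*exp(-2*t) + C2*exp(-2*t)*sin(3*t).
Apply the initial conditions: q(0) = 7/45 + C1 = -1 and q'(0) = 28/45 - 2*C1 + 3*C2 = -5. Solving gives C1 = -52/45, C2 = -119/45.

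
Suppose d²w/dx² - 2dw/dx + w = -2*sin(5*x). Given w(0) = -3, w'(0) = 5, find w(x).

w = -502*exp(x)/169 - 5*cos(5*x)/169 + 12*sin(5*x)/169 + 99*x*exp(x)/13

Characteristic equation r² - 2r + 1 = 0 has discriminant (-2)² - 4·(1) = 0, so r = 1 is a repeated root.
Hence w_h = (C1 + C2*x)*exp(x).
Try w_p = A*cos(5*x) + B*sin(5*x). Substituting and equating the coefficients of cos(5x) and sin(5x) gives A = -5/169, B = 12/169, so w_p = -5*cos(5*x)/169 + 12*sin(5*x)/169.
General solution: w = -5*cos(5*x)/169 + 12*sin(5*x)/169 + C1*exp(x) + C2*x*exp(x).
Apply the initial conditions: w(0) = -5/169 + C1 = -3 and w'(0) = 60/169 + C1 + C2 = 5. Solving gives C1 = -502/169, C2 = 99/13.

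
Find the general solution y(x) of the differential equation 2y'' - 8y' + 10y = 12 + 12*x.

y = 54/25 + 6*x/5 + C1*cos(x)*exp(2*x) + C2*exp(2*x)*sin(x)

Divide through by 2: y'' - 4y' + 5y = 6 + 6*x.
Characteristic equation r² - 4r + 5 = 0 has discriminant (-4)² - 4·(5) = -4 < 0, so r = 2 ± i.
Hence y_h = C1*cos(x)*exp(2*x) + C2*exp(2*x)*sin(x).
For the particular solution try y_p = A0 + A1*x. Substituting and matching coefficients of each power of x gives A0 = 54/25, A1 = 6/5, so y_p = 54/25 + 6*x/5.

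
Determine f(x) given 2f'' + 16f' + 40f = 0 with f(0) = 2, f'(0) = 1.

Divide through by 2: f'' + 8f' + 20f = 0.
Characteristic equation r² + 8r + 20 = 0 has discriminant (8)² - 4·(20) = -16 < 0, so r = -4 ± 2i.
Hence f_h = C1*cos(2*x)*exp(-4*x) + C2*exp(-4*x)*sin(2*x).
Apply the initial conditions: f(0) = C1 = 2 and f'(0) = -4*C1 + 2*C2 = 1. Solving gives C1 = 2, C2 = 9/2.

f = 2*cos(2*x)*exp(-4*x) + 9*exp(-4*x)*sin(2*x)/2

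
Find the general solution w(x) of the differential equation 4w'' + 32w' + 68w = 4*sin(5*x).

w = -5*cos(5*x)/208 - sin(5*x)/208 + C1*cos(x)*exp(-4*x) + C2*exp(-4*x)*sin(x)

Divide through by 4: w'' + 8w' + 17w = sin(5*x).
Characteristic equation r² + 8r + 17 = 0 has discriminant (8)² - 4·(17) = -4 < 0, so r = -4 ± i.
Hence w_h = C1*cos(x)*exp(-4*x) + C2*exp(-4*x)*sin(x).
Try w_p = A*cos(5*x) + B*sin(5*x). Substituting and equating the coefficients of cos(5x) and sin(5x) gives A = -5/208, B = -1/208, so w_p = -5*cos(5*x)/208 - sin(5*x)/208.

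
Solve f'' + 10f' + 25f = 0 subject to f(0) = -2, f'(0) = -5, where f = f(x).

Characteristic equation r² + 10r + 25 = 0 has discriminant (10)² - 4·(25) = 0, so r = -5 is a repeated root.
Hence f_h = (C1 + C2*x)*exp(-5*x).
Apply the initial conditions: f(0) = C1 = -2 and f'(0) = C2 - 5*C1 = -5. Solving gives C1 = -2, C2 = -15.

f = -2*exp(-5*x) - 15*x*exp(-5*x)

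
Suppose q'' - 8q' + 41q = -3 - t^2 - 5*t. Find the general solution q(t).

q = -6729/68921 - 221*t/1681 - t**2/41 + C1*cos(5*t)*exp(4*t) + C2*exp(4*t)*sin(5*t)

Characteristic equation r² - 8r + 41 = 0 has discriminant (-8)² - 4·(41) = -100 < 0, so r = 4 ± 5i.
Hence q_h = C1*cos(5*t)*exp(4*t) + C2*exp(4*t)*sin(5*t).
For the particular solution try q_p = A0 + A1*t + A2*t^2. Substituting and matching coefficients of each power of t gives A0 = -6729/68921, A1 = -221/1681, A2 = -1/41, so q_p = -6729/68921 - 221*t/1681 - t^2/41.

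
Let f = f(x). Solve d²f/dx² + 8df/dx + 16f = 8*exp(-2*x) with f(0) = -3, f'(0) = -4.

Characteristic equation r² + 8r + 16 = 0 has discriminant (8)² - 4·(16) = 0, so r = -4 is a repeated root.
Hence f_h = (C1 + C2*x)*exp(-4*x).
Try f_p = A*exp(-2*x). Substituting into the equation and dividing by exp(-2*x) gives A = 2, so f_p = 2*exp(-2*x).
General solution: f = 2*exp(-2*x) + C1*exp(-4*x) + C2*x*exp(-4*x).
Apply the initial conditions: f(0) = 2 + C1 = -3 and f'(0) = -4 + C2 - 4*C1 = -4. Solving gives C1 = -5, C2 = -20.

f = -5*exp(-4*x) + 2*exp(-2*x) - 20*x*exp(-4*x)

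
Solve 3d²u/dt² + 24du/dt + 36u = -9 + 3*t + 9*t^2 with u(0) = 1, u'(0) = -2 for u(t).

u = -1/8 - t/4 - exp(-6*t)/8 + t**2/4 + 5*exp(-2*t)/4

Divide through by 3: u'' + 8u' + 12u = -3 + t + 3*t^2.
Characteristic equation r² + 8r + 12 = 0 factors as (r + 2)(r + 6) = 0, so r = -2, -6.
Hence u_h = C1*exp(-2*t) + C2*exp(-6*t).
For the particular solution try u_p = A0 + A1*t + A2*t^2. Substituting and matching coefficients of each power of t gives A0 = -1/8, A1 = -1/4, A2 = 1/4, so u_p = -1/8 - t/4 + t^2/4.
General solution: u = -1/8 - t/4 + t^2/4 + C1*exp(-2*t) + C2*exp(-6*t).
Apply the initial conditions: u(0) = -1/8 + C1 + C2 = 1 and u'(0) = -1/4 - 6*C2 - 2*C1 = -2. Solving gives C1 = 5/4, C2 = -1/8.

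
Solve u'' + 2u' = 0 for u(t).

u = C2 + C1*exp(-2*t)

Characteristic equation r² + 2r = 0 factors as (r + 2)r = 0, so r = -2, 0.
Hence u_h = C1*exp(-2*t) + C2.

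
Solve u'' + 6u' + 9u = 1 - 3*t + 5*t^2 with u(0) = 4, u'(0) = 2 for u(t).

u = 19/27 - 29*t/27 + 5*t**2/9 + 89*exp(-3*t)/27 + 350*t*exp(-3*t)/27

Characteristic equation r² + 6r + 9 = 0 has discriminant (6)² - 4·(9) = 0, so r = -3 is a repeated root.
Hence u_h = (C1 + C2*t)*exp(-3*t).
For the particular solution try u_p = A0 + A1*t + A2*t^2. Substituting and matching coefficients of each power of t gives A0 = 19/27, A1 = -29/27, A2 = 5/9, so u_p = 19/27 - 29*t/27 + 5*t^2/9.
General solution: u = 19/27 - 29*t/27 + 5*t^2/9 + C1*exp(-3*t) + C2*t*exp(-3*t).
Apply the initial conditions: u(0) = 19/27 + C1 = 4 and u'(0) = -29/27 + C2 - 3*C1 = 2. Solving gives C1 = 89/27, C2 = 350/27.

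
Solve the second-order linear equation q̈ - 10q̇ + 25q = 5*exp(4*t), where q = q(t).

Characteristic equation r² - 10r + 25 = 0 has discriminant (-10)² - 4·(25) = 0, so r = 5 is a repeated root.
Hence q_h = (C1 + C2*t)*exp(5*t).
Try q_p = A*exp(4*t). Substituting into the equation and dividing by exp(4*t) gives A = 5, so q_p = 5*exp(4*t).

q = 5*exp(4*t) + C1*exp(5*t) + C2*t*exp(5*t)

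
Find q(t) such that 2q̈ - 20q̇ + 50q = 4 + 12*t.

q = 22/125 + 6*t/25 + C1*exp(5*t) + C2*t*exp(5*t)

Divide through by 2: q'' - 10q' + 25q = 2 + 6*t.
Characteristic equation r² - 10r + 25 = 0 has discriminant (-10)² - 4·(25) = 0, so r = 5 is a repeated root.
Hence q_h = (C1 + C2*t)*exp(5*t).
For the particular solution try q_p = A0 + A1*t. Substituting and matching coefficients of each power of t gives A0 = 22/125, A1 = 6/25, so q_p = 22/125 + 6*t/25.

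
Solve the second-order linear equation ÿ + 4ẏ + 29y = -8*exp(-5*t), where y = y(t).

Characteristic equation r² + 4r + 29 = 0 has discriminant (4)² - 4·(29) = -100 < 0, so r = -2 ± 5i.
Hence y_h = C1*cos(5*t)*exp(-2*t) + C2*exp(-2*t)*sin(5*t).
Try y_p = A*exp(-5*t). Substituting into the equation and dividing by exp(-5*t) gives A = -4/17, so y_p = -4*exp(-5*t)/17.

y = -4*exp(-5*t)/17 + C1*cos(5*t)*exp(-2*t) + C2*exp(-2*t)*sin(5*t)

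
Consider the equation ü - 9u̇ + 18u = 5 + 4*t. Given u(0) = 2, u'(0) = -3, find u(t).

Characteristic equation r² - 9r + 18 = 0 factors as (r - 6)(r - 3) = 0, so r = 6, 3.
Hence u_h = C1*exp(6*t) + C2*exp(3*t).
For the particular solution try u_p = A0 + A1*t. Substituting and matching coefficients of each power of t gives A0 = 7/18, A1 = 2/9, so u_p = 7/18 + 2*t/9.
General solution: u = 7/18 + 2*t/9 + C1*exp(6*t) + C2*exp(3*t).
Apply the initial conditions: u(0) = 7/18 + C1 + C2 = 2 and u'(0) = 2/9 + 3*C2 + 6*C1 = -3. Solving gives C1 = -145/54, C2 = 116/27.

u = 7/18 - 145*exp(6*t)/54 + 2*t/9 + 116*exp(3*t)/27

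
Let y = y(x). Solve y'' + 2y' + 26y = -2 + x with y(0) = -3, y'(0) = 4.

y = -27/338 + x/26 - 987*cos(5*x)*exp(-x)/338 + 176*exp(-x)*sin(5*x)/845

Characteristic equation r² + 2r + 26 = 0 has discriminant (2)² - 4·(26) = -100 < 0, so r = -1 ± 5i.
Hence y_h = C1*cos(5*x)*exp(-x) + C2*exp(-x)*sin(5*x).
For the particular solution try y_p = A0 + A1*x. Substituting and matching coefficients of each power of x gives A0 = -27/338, A1 = 1/26, so y_p = -27/338 + x/26.
General solution: y = -27/338 + x/26 + C1*cos(5*x)*exp(-x) + C2*exp(-x)*sin(5*x).
Apply the initial conditions: y(0) = -27/338 + C1 = -3 and y'(0) = 1/26 - C1 + 5*C2 = 4. Solving gives C1 = -987/338, C2 = 176/845.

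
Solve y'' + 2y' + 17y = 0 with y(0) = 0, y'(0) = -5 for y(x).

y = -5*exp(-x)*sin(4*x)/4

Characteristic equation r² + 2r + 17 = 0 has discriminant (2)² - 4·(17) = -64 < 0, so r = -1 ± 4i.
Hence y_h = C1*cos(4*x)*exp(-x) + C2*exp(-x)*sin(4*x).
Apply the initial conditions: y(0) = C1 = 0 and y'(0) = -C1 + 4*C2 = -5. Solving gives C1 = 0, C2 = -5/4.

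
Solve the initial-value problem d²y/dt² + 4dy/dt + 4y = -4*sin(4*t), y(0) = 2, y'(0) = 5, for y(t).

y = 3*sin(4*t)/25 + 4*cos(4*t)/25 + 46*exp(-2*t)/25 + 41*t*exp(-2*t)/5

Characteristic equation r² + 4r + 4 = 0 has discriminant (4)² - 4·(4) = 0, so r = -2 is a repeated root.
Hence y_h = (C1 + C2*t)*exp(-2*t).
Try y_p = A*cos(4*t) + B*sin(4*t). Substituting and equating the coefficients of cos(4t) and sin(4t) gives A = 4/25, B = 3/25, so y_p = 3*sin(4*t)/25 + 4*cos(4*t)/25.
General solution: y = 3*sin(4*t)/25 + 4*cos(4*t)/25 + C1*exp(-2*t) + C2*t*exp(-2*t).
Apply the initial conditions: y(0) = 4/25 + C1 = 2 and y'(0) = 12/25 + C2 - 2*C1 = 5. Solving gives C1 = 46/25, C2 = 41/5.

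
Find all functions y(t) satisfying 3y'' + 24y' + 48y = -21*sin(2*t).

y = -21*sin(2*t)/100 + 7*cos(2*t)/25 + C1*exp(-4*t) + C2*t*exp(-4*t)

Divide through by 3: y'' + 8y' + 16y = -7*sin(2*t).
Characteristic equation r² + 8r + 16 = 0 has discriminant (8)² - 4·(16) = 0, so r = -4 is a repeated root.
Hence y_h = (C1 + C2*t)*exp(-4*t).
Try y_p = A*cos(2*t) + B*sin(2*t). Substituting and equating the coefficients of cos(2t) and sin(2t) gives A = 7/25, B = -21/100, so y_p = -21*sin(2*t)/100 + 7*cos(2*t)/25.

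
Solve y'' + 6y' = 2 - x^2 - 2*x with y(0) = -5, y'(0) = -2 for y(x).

y = -3497/648 - 5*x**2/36 - x**3/18 + 41*x/108 + 257*exp(-6*x)/648

Characteristic equation r² + 6r = 0 factors as (r + 6)r = 0, so r = -6, 0.
Hence y_h = C1*exp(-6*x) + C2.
Since 0 is a characteristic root (multiplicity 1), multiply the polynomial trial by x: try y_p = x*(A0 + A1*x + A2*x^2). Substituting and matching coefficients of each power of x gives A0 = 41/108, A1 = -5/36, A2 = -1/18, so y_p = -5*x^2/36 - x^3/18 + 41*x/108.
General solution: y = C2 - 5*x^2/36 - x^3/18 + 41*x/108 + C1*exp(-6*x).
Apply the initial conditions: y(0) = C1 + C2 = -5 and y'(0) = 41/108 - 6*C1 = -2. Solving gives C1 = 257/648, C2 = -3497/648.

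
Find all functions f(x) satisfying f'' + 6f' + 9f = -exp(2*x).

f = -exp(2*x)/25 + C1*exp(-3*x) + C2*x*exp(-3*x)

Characteristic equation r² + 6r + 9 = 0 has discriminant (6)² - 4·(9) = 0, so r = -3 is a repeated root.
Hence f_h = (C1 + C2*x)*exp(-3*x).
Try f_p = A*exp(2*x). Substituting into the equation and dividing by exp(2*x) gives A = -1/25, so f_p = -exp(2*x)/25.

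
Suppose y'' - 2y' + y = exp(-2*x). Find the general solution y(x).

y = exp(-2*x)/9 + C1*exp(x) + C2*x*exp(x)

Characteristic equation r² - 2r + 1 = 0 has discriminant (-2)² - 4·(1) = 0, so r = 1 is a repeated root.
Hence y_h = (C1 + C2*x)*exp(x).
Try y_p = A*exp(-2*x). Substituting into the equation and dividing by exp(-2*x) gives A = 1/9, so y_p = exp(-2*x)/9.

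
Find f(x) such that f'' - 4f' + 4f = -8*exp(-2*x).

f = -exp(-2*x)/2 + C1*exp(2*x) + C2*x*exp(2*x)

Characteristic equation r² - 4r + 4 = 0 has discriminant (-4)² - 4·(4) = 0, so r = 2 is a repeated root.
Hence f_h = (C1 + C2*x)*exp(2*x).
Try f_p = A*exp(-2*x). Substituting into the equation and dividing by exp(-2*x) gives A = -1/2, so f_p = -exp(-2*x)/2.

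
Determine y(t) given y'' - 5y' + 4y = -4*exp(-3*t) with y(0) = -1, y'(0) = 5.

y = -8*exp(t)/3 - exp(-3*t)/7 + 38*exp(4*t)/21

Characteristic equation r² - 5r + 4 = 0 factors as (r - 1)(r - 4) = 0, so r = 1, 4.
Hence y_h = C1*exp(t) + C2*exp(4*t).
Try y_p = A*exp(-3*t). Substituting into the equation and dividing by exp(-3*t) gives A = -1/7, so y_p = -exp(-3*t)/7.
General solution: y = -exp(-3*t)/7 + C1*exp(t) + C2*exp(4*t).
Apply the initial conditions: y(0) = -1/7 + C1 + C2 = -1 and y'(0) = 3/7 + C1 + 4*C2 = 5. Solving gives C1 = -8/3, C2 = 38/21.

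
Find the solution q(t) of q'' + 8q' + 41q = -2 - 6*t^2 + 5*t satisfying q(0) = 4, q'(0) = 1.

q = -5278/68921 - 6*t**2/41 + 301*t/1681 + 280962*cos(5*t)*exp(-4*t)/68921 + 1180428*exp(-4*t)*sin(5*t)/344605

Characteristic equation r² + 8r + 41 = 0 has discriminant (8)² - 4·(41) = -100 < 0, so r = -4 ± 5i.
Hence q_h = C1*cos(5*t)*exp(-4*t) + C2*exp(-4*t)*sin(5*t).
For the particular solution try q_p = A0 + A1*t + A2*t^2. Substituting and matching coefficients of each power of t gives A0 = -5278/68921, A1 = 301/1681, A2 = -6/41, so q_p = -5278/68921 - 6*t^2/41 + 301*t/1681.
General solution: q = -5278/68921 - 6*t^2/41 + 301*t/1681 + C1*cos(5*t)*exp(-4*t) + C2*exp(-4*t)*sin(5*t).
Apply the initial conditions: q(0) = -5278/68921 + C1 = 4 and q'(0) = 301/1681 - 4*C1 + 5*C2 = 1. Solving gives C1 = 280962/68921, C2 = 1180428/344605.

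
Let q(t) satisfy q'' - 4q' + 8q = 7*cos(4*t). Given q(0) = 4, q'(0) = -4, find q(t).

q = -7*sin(4*t)/20 - 7*cos(4*t)/40 - 219*exp(2*t)*sin(2*t)/40 + 167*cos(2*t)*exp(2*t)/40

Characteristic equation r² - 4r + 8 = 0 has discriminant (-4)² - 4·(8) = -16 < 0, so r = 2 ± 2i.
Hence q_h = C1*cos(2*t)*exp(2*t) + C2*exp(2*t)*sin(2*t).
Try q_p = A*cos(4*t) + B*sin(4*t). Substituting and equating the coefficients of cos(4t) and sin(4t) gives A = -7/40, B = -7/20, so q_p = -7*sin(4*t)/20 - 7*cos(4*t)/40.
General solution: q = -7*sin(4*t)/20 - 7*cos(4*t)/40 + C1*cos(2*t)*exp(2*t) + C2*exp(2*t)*sin(2*t).
Apply the initial conditions: q(0) = -7/40 + C1 = 4 and q'(0) = -7/5 + 2*C1 + 2*C2 = -4. Solving gives C1 = 167/40, C2 = -219/40.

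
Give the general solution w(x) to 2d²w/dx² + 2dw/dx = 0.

w = C2 + C1*exp(-x)

Divide through by 2: w'' + w' = 0.
Characteristic equation r² + r = 0 factors as (r + 1)r = 0, so r = -1, 0.
Hence w_h = C1*exp(-x) + C2.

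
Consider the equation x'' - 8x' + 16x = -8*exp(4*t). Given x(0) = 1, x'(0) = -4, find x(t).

Characteristic equation r² - 8r + 16 = 0 has discriminant (-8)² - 4·(16) = 0, so r = 4 is a repeated root.
Hence x_h = (C1 + C2*t)*exp(4*t).
Since exp(4*t) solves the homogeneous equation (r = 4 is a root of multiplicity 2), multiply the trial by t^2. Try x_p = A*t^2*exp(4*t). Substituting into the equation and dividing by exp(4*t) gives A = -4, so x_p = -4*t^2*exp(4*t).
General solution: x = C1*exp(4*t) - 4*t^2*exp(4*t) + C2*t*exp(4*t).
Apply the initial conditions: x(0) = C1 = 1 and x'(0) = C2 + 4*C1 = -4. Solving gives C1 = 1, C2 = -8.

x = -8*t*exp(4*t) - 4*t**2*exp(4*t) + exp(4*t)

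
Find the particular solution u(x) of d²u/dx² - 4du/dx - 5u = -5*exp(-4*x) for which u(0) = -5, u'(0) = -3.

u = -77*exp(5*x)/54 - 61*exp(-x)/18 - 5*exp(-4*x)/27

Characteristic equation r² - 4r - 5 = 0 factors as (r - 5)(r + 1) = 0, so r = 5, -1.
Hence u_h = C1*exp(5*x) + C2*exp(-x).
Try u_p = A*exp(-4*x). Substituting into the equation and dividing by exp(-4*x) gives A = -5/27, so u_p = -5*exp(-4*x)/27.
General solution: u = -5*exp(-4*x)/27 + C1*exp(5*x) + C2*exp(-x).
Apply the initial conditions: u(0) = -5/27 + C1 + C2 = -5 and u'(0) = 20/27 - C2 + 5*C1 = -3. Solving gives C1 = -77/54, C2 = -61/18.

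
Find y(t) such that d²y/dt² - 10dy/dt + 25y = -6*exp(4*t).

Characteristic equation r² - 10r + 25 = 0 has discriminant (-10)² - 4·(25) = 0, so r = 5 is a repeated root.
Hence y_h = (C1 + C2*t)*exp(5*t).
Try y_p = A*exp(4*t). Substituting into the equation and dividing by exp(4*t) gives A = -6, so y_p = -6*exp(4*t).

y = -6*exp(4*t) + C1*exp(5*t) + C2*t*exp(5*t)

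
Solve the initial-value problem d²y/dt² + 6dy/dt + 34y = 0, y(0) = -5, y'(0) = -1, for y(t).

y = -5*cos(5*t)*exp(-3*t) - 16*exp(-3*t)*sin(5*t)/5

Characteristic equation r² + 6r + 34 = 0 has discriminant (6)² - 4·(34) = -100 < 0, so r = -3 ± 5i.
Hence y_h = C1*cos(5*t)*exp(-3*t) + C2*exp(-3*t)*sin(5*t).
Apply the initial conditions: y(0) = C1 = -5 and y'(0) = -3*C1 + 5*C2 = -1. Solving gives C1 = -5, C2 = -16/5.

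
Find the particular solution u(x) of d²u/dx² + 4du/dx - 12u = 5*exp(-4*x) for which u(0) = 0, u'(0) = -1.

u = -5*exp(-4*x)/12 - exp(2*x)/48 + 7*exp(-6*x)/16

Characteristic equation r² + 4r - 12 = 0 factors as (r - 2)(r + 6) = 0, so r = 2, -6.
Hence u_h = C1*exp(2*x) + C2*exp(-6*x).
Try u_p = A*exp(-4*x). Substituting into the equation and dividing by exp(-4*x) gives A = -5/12, so u_p = -5*exp(-4*x)/12.
General solution: u = -5*exp(-4*x)/12 + C1*exp(2*x) + C2*exp(-6*x).
Apply the initial conditions: u(0) = -5/12 + C1 + C2 = 0 and u'(0) = 5/3 - 6*C2 + 2*C1 = -1. Solving gives C1 = -1/48, C2 = 7/16.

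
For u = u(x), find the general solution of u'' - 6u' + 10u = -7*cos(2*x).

u = -7*cos(2*x)/30 + 7*sin(2*x)/15 + C1*cos(x)*exp(3*x) + C2*exp(3*x)*sin(x)

Characteristic equation r² - 6r + 10 = 0 has discriminant (-6)² - 4·(10) = -4 < 0, so r = 3 ± i.
Hence u_h = C1*cos(x)*exp(3*x) + C2*exp(3*x)*sin(x).
Try u_p = A*cos(2*x) + B*sin(2*x). Substituting and equating the coefficients of cos(2x) and sin(2x) gives A = -7/30, B = 7/15, so u_p = -7*cos(2*x)/30 + 7*sin(2*x)/15.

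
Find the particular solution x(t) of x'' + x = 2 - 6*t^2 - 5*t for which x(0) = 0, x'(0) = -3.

x = 14 - 14*cos(t) - 6*t**2 - 5*t + 2*sin(t)

Characteristic equation r² + 1 = 0 has discriminant (0)² - 4·(1) = -4 < 0, so r = ± i.
Hence x_h = C1*cos(t) + C2*sin(t).
For the particular solution try x_p = A0 + A1*t + A2*t^2. Substituting and matching coefficients of each power of t gives A0 = 14, A1 = -5, A2 = -6, so x_p = 14 - 6*t^2 - 5*t.
General solution: x = 14 - 6*t^2 - 5*t + C1*cos(t) + C2*sin(t).
Apply the initial conditions: x(0) = 14 + C1 = 0 and x'(0) = -5 + C2 = -3. Solving gives C1 = -14, C2 = 2.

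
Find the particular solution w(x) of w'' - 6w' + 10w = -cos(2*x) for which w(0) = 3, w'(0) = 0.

w = -cos(2*x)/30 + sin(2*x)/15 - 277*exp(3*x)*sin(x)/30 + 91*cos(x)*exp(3*x)/30

Characteristic equation r² - 6r + 10 = 0 has discriminant (-6)² - 4·(10) = -4 < 0, so r = 3 ± i.
Hence w_h = C1*cos(x)*exp(3*x) + C2*exp(3*x)*sin(x).
Try w_p = A*cos(2*x) + B*sin(2*x). Substituting and equating the coefficients of cos(2x) and sin(2x) gives A = -1/30, B = 1/15, so w_p = -cos(2*x)/30 + sin(2*x)/15.
General solution: w = -cos(2*x)/30 + sin(2*x)/15 + C1*cos(x)*exp(3*x) + C2*exp(3*x)*sin(x).
Apply the initial conditions: w(0) = -1/30 + C1 = 3 and w'(0) = 2/15 + C2 + 3*C1 = 0. Solving gives C1 = 91/30, C2 = -277/30.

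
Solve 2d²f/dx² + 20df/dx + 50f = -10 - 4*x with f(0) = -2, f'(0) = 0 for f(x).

f = -21/125 - 229*exp(-5*x)/125 - 2*x/25 - 227*x*exp(-5*x)/25

Divide through by 2: f'' + 10f' + 25f = -5 - 2*x.
Characteristic equation r² + 10r + 25 = 0 has discriminant (10)² - 4·(25) = 0, so r = -5 is a repeated root.
Hence f_h = (C1 + C2*x)*exp(-5*x).
For the particular solution try f_p = A0 + A1*x. Substituting and matching coefficients of each power of x gives A0 = -21/125, A1 = -2/25, so f_p = -21/125 - 2*x/25.
General solution: f = -21/125 - 2*x/25 + C1*exp(-5*x) + C2*x*exp(-5*x).
Apply the initial conditions: f(0) = -21/125 + C1 = -2 and f'(0) = -2/25 + C2 - 5*C1 = 0. Solving gives C1 = -229/125, C2 = -227/25.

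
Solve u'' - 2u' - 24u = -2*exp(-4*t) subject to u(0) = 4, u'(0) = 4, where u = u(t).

u = 99*exp(6*t)/50 + 101*exp(-4*t)/50 + t*exp(-4*t)/5

Characteristic equation r² - 2r - 24 = 0 factors as (r - 6)(r + 4) = 0, so r = 6, -4.
Hence u_h = C1*exp(6*t) + C2*exp(-4*t).
Since exp(-4*t) solves the homogeneous equation (r = -4 is a root of multiplicity 1), multiply the trial by t. Try u_p = A*t*exp(-4*t). Substituting into the equation and dividing by exp(-4*t) gives A = 1/5, so u_p = t*exp(-4*t)/5.
General solution: u = C1*exp(6*t) + C2*exp(-4*t) + t*exp(-4*t)/5.
Apply the initial conditions: u(0) = C1 + C2 = 4 and u'(0) = 1/5 - 4*C2 + 6*C1 = 4. Solving gives C1 = 99/50, C2 = 101/50.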